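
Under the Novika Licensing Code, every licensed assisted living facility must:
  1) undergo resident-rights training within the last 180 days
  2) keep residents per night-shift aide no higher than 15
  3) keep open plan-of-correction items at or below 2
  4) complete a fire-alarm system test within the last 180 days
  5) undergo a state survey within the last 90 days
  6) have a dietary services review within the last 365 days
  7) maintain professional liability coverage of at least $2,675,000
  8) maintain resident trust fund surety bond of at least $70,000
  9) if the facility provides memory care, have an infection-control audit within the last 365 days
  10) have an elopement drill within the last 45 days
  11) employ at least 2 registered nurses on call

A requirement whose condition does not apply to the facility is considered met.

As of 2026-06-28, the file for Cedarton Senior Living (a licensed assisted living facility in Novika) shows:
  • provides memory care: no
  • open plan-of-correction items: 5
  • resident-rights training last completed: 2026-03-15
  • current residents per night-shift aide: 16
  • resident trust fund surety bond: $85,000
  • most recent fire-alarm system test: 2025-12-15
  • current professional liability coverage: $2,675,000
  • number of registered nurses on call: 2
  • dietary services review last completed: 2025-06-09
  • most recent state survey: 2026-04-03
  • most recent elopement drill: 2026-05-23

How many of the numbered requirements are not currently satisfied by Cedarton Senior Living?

4

1. resident-rights training 105 days ago vs limit 180 → met
2. residents per night-shift aide 16 > 15 → not met
3. open plan-of-correction items 5 > 2 → not met
4. fire-alarm system test 195 days ago vs limit 180 → not met
5. state survey 86 days ago vs limit 90 → met
6. dietary services review 384 days ago vs limit 365 → not met
7. professional liability coverage $2,675,000 ≥ $2,675,000 → met
8. resident trust fund surety bond $85,000 ≥ $70,000 → met
9. condition 'provides memory care' does not hold → requirement n/a → met
10. elopement drill 36 days ago vs limit 45 → met
11. registered nurses on call 2 ≥ 2 → met
Not met: 4 of 11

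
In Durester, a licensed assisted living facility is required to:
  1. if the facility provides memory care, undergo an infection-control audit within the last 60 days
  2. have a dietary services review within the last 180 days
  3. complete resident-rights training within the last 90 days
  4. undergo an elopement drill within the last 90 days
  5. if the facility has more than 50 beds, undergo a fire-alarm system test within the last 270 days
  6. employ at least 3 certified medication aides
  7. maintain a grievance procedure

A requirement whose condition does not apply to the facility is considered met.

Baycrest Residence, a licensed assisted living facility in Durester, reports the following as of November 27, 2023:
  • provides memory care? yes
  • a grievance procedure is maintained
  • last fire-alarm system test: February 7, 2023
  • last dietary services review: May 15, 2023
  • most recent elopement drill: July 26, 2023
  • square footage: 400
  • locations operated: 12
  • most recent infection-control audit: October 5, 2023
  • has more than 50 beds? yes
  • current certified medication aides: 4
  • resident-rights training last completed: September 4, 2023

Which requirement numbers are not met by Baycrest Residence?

2, 4, 5

1. condition 'provides memory care' holds; infection-control audit 53 days ago vs limit 60 → met
2. dietary services review 196 days ago vs limit 180 → not met
3. resident-rights training 84 days ago vs limit 90 → met
4. elopement drill 124 days ago vs limit 90 → not met
5. condition 'has more than 50 beds' holds; fire-alarm system test 293 days ago vs limit 270 → not met
6. certified medication aides 4 ≥ 3 → met
7. grievance procedure present → met
Not met: 2, 4, 5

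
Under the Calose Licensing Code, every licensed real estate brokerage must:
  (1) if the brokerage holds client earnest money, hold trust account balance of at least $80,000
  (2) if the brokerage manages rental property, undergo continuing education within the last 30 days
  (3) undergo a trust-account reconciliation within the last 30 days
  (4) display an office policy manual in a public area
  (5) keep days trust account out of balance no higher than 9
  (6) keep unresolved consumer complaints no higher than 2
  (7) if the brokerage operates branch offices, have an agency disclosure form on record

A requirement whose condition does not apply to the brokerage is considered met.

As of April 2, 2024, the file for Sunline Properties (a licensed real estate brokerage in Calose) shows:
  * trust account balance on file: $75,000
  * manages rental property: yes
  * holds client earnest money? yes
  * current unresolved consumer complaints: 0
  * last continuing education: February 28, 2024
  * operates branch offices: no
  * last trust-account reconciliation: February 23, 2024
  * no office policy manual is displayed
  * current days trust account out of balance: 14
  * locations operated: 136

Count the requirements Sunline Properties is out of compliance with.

5

1. condition 'holds client earnest money' holds; trust account balance $75,000 < $80,000 → not met
2. condition 'manages rental property' holds; continuing education 34 days ago vs limit 30 → not met
3. trust-account reconciliation 39 days ago vs limit 30 → not met
4. office policy manual absent → not met
5. days trust account out of balance 14 > 9 → not met
6. unresolved consumer complaints 0 ≤ 2 → met
7. condition 'operates branch offices' does not hold → requirement n/a → met
Not met: 5 of 7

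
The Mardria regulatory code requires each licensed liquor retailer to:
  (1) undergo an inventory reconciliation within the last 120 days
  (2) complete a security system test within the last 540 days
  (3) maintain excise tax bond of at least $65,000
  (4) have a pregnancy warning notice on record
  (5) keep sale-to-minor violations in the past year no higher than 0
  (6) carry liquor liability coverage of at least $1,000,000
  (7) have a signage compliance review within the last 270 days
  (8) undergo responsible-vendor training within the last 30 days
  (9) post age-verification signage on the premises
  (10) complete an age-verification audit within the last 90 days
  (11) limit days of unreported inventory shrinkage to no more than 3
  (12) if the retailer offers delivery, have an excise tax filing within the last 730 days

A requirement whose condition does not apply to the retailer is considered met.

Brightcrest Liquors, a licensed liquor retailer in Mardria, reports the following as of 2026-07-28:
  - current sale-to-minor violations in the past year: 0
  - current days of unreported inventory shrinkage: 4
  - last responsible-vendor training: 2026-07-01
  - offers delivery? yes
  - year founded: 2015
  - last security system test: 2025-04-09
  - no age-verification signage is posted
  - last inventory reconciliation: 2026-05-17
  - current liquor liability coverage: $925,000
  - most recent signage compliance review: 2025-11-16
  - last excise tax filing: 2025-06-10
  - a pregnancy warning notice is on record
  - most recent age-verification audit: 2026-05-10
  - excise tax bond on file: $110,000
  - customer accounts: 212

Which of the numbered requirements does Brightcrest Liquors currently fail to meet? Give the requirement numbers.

1. inventory reconciliation 72 days ago vs limit 120 → met
2. security system test 475 days ago vs limit 540 → met
3. excise tax bond $110,000 ≥ $65,000 → met
4. pregnancy warning notice present → met
5. sale-to-minor violations in the past year 0 ≤ 0 → met
6. liquor liability coverage $925,000 < $1,000,000 → not met
7. signage compliance review 254 days ago vs limit 270 → met
8. responsible-vendor training 27 days ago vs limit 30 → met
9. age-verification signage absent → not met
10. age-verification audit 79 days ago vs limit 90 → met
11. days of unreported inventory shrinkage 4 > 3 → not met
12. condition 'offers delivery' holds; excise tax filing 413 days ago vs limit 730 → met
Not met: 6, 9, 11

6, 9, 11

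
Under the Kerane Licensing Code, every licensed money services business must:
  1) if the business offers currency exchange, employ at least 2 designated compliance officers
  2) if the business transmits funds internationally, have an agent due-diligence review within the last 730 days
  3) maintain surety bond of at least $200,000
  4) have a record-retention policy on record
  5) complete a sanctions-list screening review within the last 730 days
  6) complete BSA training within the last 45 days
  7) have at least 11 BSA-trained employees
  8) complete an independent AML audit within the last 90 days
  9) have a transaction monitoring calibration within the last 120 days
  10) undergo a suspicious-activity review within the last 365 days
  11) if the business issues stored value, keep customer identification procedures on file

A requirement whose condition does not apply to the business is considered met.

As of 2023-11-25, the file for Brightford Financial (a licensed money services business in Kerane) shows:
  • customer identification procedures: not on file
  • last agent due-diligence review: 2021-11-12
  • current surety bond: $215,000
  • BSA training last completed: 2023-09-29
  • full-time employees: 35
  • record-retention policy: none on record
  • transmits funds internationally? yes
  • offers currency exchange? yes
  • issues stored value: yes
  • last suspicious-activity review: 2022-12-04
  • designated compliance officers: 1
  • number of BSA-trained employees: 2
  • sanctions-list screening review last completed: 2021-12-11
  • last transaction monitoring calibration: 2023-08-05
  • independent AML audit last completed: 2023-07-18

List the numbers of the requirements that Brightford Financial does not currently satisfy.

1. condition 'offers currency exchange' holds; designated compliance officers 1 < 2 → not met
2. condition 'transmits funds internationally' holds; agent due-diligence review 743 days ago vs limit 730 → not met
3. surety bond $215,000 ≥ $200,000 → met
4. record-retention policy absent → not met
5. sanctions-list screening review 714 days ago vs limit 730 → met
6. BSA training 57 days ago vs limit 45 → not met
7. BSA-trained employees 2 < 11 → not met
8. independent AML audit 130 days ago vs limit 90 → not met
9. transaction monitoring calibration 112 days ago vs limit 120 → met
10. suspicious-activity review 356 days ago vs limit 365 → met
11. condition 'issues stored value' holds; customer identification procedures absent → not met
Not met: 1, 2, 4, 6, 7, 8, 11

1, 2, 4, 6, 7, 8, 11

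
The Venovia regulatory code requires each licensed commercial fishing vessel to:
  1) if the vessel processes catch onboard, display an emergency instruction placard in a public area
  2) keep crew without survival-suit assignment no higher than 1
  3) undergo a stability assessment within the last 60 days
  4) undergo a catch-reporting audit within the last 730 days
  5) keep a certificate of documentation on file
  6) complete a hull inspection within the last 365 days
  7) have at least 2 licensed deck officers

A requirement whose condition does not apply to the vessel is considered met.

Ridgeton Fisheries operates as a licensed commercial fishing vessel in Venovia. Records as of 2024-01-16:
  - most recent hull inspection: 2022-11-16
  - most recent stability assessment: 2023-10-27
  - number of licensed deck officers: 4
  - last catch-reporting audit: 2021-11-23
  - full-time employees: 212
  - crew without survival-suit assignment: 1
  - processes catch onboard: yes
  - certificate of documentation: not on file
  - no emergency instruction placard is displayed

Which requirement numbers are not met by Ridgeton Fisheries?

1, 3, 4, 5, 6

1. condition 'processes catch onboard' holds; emergency instruction placard absent → not met
2. crew without survival-suit assignment 1 ≤ 1 → met
3. stability assessment 81 days ago vs limit 60 → not met
4. catch-reporting audit 784 days ago vs limit 730 → not met
5. certificate of documentation absent → not met
6. hull inspection 426 days ago vs limit 365 → not met
7. licensed deck officers 4 ≥ 2 → met
Not met: 1, 3, 4, 5, 6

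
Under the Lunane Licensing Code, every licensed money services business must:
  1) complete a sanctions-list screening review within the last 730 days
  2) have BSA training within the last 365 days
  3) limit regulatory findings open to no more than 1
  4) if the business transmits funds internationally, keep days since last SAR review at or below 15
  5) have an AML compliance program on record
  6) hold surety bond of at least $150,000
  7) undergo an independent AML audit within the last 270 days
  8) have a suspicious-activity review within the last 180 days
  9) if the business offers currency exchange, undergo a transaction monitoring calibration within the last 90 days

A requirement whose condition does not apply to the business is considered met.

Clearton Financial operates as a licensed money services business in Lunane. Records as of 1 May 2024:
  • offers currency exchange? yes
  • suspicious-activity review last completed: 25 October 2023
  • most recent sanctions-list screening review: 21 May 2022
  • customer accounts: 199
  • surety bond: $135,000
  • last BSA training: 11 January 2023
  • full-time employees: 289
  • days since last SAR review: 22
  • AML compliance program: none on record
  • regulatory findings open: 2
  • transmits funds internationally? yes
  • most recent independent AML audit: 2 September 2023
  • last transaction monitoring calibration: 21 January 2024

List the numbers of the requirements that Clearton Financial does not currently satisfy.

1. sanctions-list screening review 711 days ago vs limit 730 → met
2. BSA training 476 days ago vs limit 365 → not met
3. regulatory findings open 2 > 1 → not met
4. condition 'transmits funds internationally' holds; days since last SAR review 22 > 15 → not met
5. AML compliance program absent → not met
6. surety bond $135,000 < $150,000 → not met
7. independent AML audit 242 days ago vs limit 270 → met
8. suspicious-activity review 189 days ago vs limit 180 → not met
9. condition 'offers currency exchange' holds; transaction monitoring calibration 101 days ago vs limit 90 → not met
Not met: 2, 3, 4, 5, 6, 8, 9

2, 3, 4, 5, 6, 8, 9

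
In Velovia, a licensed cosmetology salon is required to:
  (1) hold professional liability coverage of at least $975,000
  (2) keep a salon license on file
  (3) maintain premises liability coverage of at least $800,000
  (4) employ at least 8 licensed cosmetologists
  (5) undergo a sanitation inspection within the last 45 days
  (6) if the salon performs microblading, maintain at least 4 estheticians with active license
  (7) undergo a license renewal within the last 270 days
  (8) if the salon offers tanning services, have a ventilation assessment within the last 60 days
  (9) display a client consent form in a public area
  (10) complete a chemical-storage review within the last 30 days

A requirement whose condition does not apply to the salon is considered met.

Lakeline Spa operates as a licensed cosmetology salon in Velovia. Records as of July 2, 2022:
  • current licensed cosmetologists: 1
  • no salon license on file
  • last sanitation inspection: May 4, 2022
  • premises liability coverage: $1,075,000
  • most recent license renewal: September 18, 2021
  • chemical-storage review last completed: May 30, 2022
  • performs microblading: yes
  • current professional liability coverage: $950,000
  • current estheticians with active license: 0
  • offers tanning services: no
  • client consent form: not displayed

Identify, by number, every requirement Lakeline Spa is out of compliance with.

1. professional liability coverage $950,000 < $975,000 → not met
2. salon license absent → not met
3. premises liability coverage $1,075,000 ≥ $800,000 → met
4. licensed cosmetologists 1 < 8 → not met
5. sanitation inspection 59 days ago vs limit 45 → not met
6. condition 'performs microblading' holds; estheticians with active license 0 < 4 → not met
7. license renewal 287 days ago vs limit 270 → not met
8. condition 'offers tanning services' does not hold → requirement n/a → met
9. client consent form absent → not met
10. chemical-storage review 33 days ago vs limit 30 → not met
Not met: 1, 2, 4, 5, 6, 7, 9, 10

1, 2, 4, 5, 6, 7, 9, 10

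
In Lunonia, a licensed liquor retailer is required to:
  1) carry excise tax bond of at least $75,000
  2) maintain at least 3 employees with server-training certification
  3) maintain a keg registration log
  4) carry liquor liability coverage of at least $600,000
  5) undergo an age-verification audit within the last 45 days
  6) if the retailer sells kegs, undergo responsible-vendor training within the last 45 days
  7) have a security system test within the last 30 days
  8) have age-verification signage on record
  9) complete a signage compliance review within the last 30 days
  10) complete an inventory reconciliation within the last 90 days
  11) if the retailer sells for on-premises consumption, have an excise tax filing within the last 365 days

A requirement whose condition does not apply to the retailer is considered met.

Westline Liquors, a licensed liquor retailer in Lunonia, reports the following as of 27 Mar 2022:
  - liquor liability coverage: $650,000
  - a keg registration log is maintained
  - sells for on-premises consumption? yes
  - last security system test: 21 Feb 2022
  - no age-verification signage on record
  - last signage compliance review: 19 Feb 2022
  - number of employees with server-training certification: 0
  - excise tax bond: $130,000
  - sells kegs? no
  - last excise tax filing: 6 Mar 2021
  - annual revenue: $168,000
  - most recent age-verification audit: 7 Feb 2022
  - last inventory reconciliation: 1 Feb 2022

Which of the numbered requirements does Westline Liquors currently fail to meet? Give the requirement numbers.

1. excise tax bond $130,000 ≥ $75,000 → met
2. employees with server-training certification 0 < 3 → not met
3. keg registration log present → met
4. liquor liability coverage $650,000 ≥ $600,000 → met
5. age-verification audit 48 days ago vs limit 45 → not met
6. condition 'sells kegs' does not hold → requirement n/a → met
7. security system test 34 days ago vs limit 30 → not met
8. age-verification signage absent → not met
9. signage compliance review 36 days ago vs limit 30 → not met
10. inventory reconciliation 54 days ago vs limit 90 → met
11. condition 'sells for on-premises consumption' holds; excise tax filing 386 days ago vs limit 365 → not met
Not met: 2, 5, 7, 8, 9, 11

2, 5, 7, 8, 9, 11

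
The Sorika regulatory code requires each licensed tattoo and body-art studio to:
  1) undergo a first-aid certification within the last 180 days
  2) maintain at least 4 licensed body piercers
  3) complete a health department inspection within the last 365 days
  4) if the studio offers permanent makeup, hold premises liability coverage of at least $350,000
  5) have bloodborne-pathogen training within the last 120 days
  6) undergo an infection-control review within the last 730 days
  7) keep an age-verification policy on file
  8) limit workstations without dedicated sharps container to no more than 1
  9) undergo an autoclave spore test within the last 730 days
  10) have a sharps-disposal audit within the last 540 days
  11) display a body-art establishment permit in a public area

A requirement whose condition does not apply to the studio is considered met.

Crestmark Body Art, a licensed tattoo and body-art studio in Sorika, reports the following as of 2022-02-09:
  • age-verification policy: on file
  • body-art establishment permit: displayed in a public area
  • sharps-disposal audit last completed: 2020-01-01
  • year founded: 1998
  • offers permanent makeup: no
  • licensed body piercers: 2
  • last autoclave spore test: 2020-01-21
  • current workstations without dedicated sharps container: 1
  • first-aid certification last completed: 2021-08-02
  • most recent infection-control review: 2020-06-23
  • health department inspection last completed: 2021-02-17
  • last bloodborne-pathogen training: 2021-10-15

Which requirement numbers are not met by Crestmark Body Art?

1. first-aid certification 191 days ago vs limit 180 → not met
2. licensed body piercers 2 < 4 → not met
3. health department inspection 357 days ago vs limit 365 → met
4. condition 'offers permanent makeup' does not hold → requirement n/a → met
5. bloodborne-pathogen training 117 days ago vs limit 120 → met
6. infection-control review 596 days ago vs limit 730 → met
7. age-verification policy present → met
8. workstations without dedicated sharps container 1 ≤ 1 → met
9. autoclave spore test 750 days ago vs limit 730 → not met
10. sharps-disposal audit 770 days ago vs limit 540 → not met
11. body-art establishment permit present → met
Not met: 1, 2, 9, 10

1, 2, 9, 10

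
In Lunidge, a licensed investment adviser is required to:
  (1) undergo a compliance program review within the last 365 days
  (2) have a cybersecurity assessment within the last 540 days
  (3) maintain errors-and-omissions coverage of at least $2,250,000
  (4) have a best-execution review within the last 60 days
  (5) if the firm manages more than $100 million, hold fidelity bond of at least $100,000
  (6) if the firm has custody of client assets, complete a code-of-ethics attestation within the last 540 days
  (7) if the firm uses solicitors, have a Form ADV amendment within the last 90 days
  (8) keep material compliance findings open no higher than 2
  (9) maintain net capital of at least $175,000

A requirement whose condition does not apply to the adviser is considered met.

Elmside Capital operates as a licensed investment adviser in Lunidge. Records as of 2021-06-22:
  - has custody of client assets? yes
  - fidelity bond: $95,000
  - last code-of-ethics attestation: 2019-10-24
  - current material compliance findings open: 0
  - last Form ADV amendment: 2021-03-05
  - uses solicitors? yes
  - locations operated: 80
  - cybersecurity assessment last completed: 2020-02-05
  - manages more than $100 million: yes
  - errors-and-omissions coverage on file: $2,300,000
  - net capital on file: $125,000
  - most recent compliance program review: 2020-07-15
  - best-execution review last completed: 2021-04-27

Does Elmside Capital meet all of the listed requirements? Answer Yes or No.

No

1. compliance program review 342 days ago vs limit 365 → met
2. cybersecurity assessment 503 days ago vs limit 540 → met
3. errors-and-omissions coverage $2,300,000 ≥ $2,250,000 → met
4. best-execution review 56 days ago vs limit 60 → met
5. condition 'manages more than $100 million' holds; fidelity bond $95,000 < $100,000 → not met
6. condition 'has custody of client assets' holds; code-of-ethics attestation 607 days ago vs limit 540 → not met
7. condition 'uses solicitors' holds; Form ADV amendment 109 days ago vs limit 90 → not met
8. material compliance findings open 0 ≤ 2 → met
9. net capital $125,000 < $175,000 → not met
Not met: 5, 6, 7, 9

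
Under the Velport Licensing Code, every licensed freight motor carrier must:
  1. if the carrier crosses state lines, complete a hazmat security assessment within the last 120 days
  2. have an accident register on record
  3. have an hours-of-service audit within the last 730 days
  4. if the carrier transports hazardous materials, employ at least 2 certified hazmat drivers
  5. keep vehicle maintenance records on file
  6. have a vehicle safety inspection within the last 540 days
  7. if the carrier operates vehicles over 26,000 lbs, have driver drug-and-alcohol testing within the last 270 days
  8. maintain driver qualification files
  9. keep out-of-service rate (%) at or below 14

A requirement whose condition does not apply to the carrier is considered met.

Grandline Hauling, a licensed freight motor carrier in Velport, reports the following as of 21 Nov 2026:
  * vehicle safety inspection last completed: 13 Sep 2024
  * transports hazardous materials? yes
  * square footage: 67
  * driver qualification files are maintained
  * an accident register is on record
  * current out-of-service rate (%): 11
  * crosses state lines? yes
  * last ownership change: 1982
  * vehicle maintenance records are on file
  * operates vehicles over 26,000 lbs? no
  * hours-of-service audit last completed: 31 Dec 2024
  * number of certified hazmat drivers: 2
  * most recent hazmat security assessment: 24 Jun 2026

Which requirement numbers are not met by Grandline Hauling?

1. condition 'crosses state lines' holds; hazmat security assessment 150 days ago vs limit 120 → not met
2. accident register present → met
3. hours-of-service audit 690 days ago vs limit 730 → met
4. condition 'transports hazardous materials' holds; certified hazmat drivers 2 ≥ 2 → met
5. vehicle maintenance records present → met
6. vehicle safety inspection 799 days ago vs limit 540 → not met
7. condition 'operates vehicles over 26,000 lbs' does not hold → requirement n/a → met
8. driver qualification files present → met
9. out-of-service rate (%) 11 ≤ 14 → met
Not met: 1, 6

1, 6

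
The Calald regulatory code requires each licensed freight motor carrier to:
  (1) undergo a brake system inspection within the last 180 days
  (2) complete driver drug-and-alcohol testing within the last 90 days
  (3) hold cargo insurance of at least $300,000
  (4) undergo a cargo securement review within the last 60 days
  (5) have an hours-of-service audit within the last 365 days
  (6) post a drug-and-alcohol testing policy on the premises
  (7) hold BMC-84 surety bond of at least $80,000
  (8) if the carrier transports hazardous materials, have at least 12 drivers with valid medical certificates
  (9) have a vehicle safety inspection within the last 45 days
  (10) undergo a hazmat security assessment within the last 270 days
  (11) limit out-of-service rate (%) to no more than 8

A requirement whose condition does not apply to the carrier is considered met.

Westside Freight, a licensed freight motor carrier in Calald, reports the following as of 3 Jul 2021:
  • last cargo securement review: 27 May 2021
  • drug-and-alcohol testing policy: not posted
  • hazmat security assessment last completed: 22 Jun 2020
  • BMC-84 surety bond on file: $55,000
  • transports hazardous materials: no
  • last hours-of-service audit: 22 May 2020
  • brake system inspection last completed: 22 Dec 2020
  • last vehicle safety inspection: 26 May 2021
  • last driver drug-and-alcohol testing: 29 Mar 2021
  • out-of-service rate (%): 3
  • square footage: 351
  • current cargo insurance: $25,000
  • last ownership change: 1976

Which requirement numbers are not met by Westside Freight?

1. brake system inspection 193 days ago vs limit 180 → not met
2. driver drug-and-alcohol testing 96 days ago vs limit 90 → not met
3. cargo insurance $25,000 < $300,000 → not met
4. cargo securement review 37 days ago vs limit 60 → met
5. hours-of-service audit 407 days ago vs limit 365 → not met
6. drug-and-alcohol testing policy absent → not met
7. BMC-84 surety bond $55,000 < $80,000 → not met
8. condition 'transports hazardous materials' does not hold → requirement n/a → met
9. vehicle safety inspection 38 days ago vs limit 45 → met
10. hazmat security assessment 376 days ago vs limit 270 → not met
11. out-of-service rate (%) 3 ≤ 8 → met
Not met: 1, 2, 3, 5, 6, 7, 10

1, 2, 3, 5, 6, 7, 10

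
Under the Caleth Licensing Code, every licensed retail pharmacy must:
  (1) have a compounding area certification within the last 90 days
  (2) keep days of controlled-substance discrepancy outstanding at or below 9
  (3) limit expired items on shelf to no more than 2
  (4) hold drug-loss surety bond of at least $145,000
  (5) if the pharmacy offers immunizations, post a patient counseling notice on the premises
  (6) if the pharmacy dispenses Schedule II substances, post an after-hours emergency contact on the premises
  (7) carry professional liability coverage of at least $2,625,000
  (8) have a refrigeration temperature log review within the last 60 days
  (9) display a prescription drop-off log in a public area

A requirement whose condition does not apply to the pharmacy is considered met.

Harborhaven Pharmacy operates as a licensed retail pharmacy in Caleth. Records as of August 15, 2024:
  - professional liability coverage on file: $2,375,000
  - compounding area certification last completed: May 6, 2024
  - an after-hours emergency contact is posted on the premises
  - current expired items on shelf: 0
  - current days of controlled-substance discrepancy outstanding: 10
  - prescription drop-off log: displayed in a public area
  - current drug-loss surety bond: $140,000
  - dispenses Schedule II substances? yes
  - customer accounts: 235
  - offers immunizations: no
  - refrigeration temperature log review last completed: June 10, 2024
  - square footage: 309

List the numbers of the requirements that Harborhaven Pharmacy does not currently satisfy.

1. compounding area certification 101 days ago vs limit 90 → not met
2. days of controlled-substance discrepancy outstanding 10 > 9 → not met
3. expired items on shelf 0 ≤ 2 → met
4. drug-loss surety bond $140,000 < $145,000 → not met
5. condition 'offers immunizations' does not hold → requirement n/a → met
6. condition 'dispenses Schedule II substances' holds; after-hours emergency contact present → met
7. professional liability coverage $2,375,000 < $2,625,000 → not met
8. refrigeration temperature log review 66 days ago vs limit 60 → not met
9. prescription drop-off log present → met
Not met: 1, 2, 4, 7, 8

1, 2, 4, 7, 8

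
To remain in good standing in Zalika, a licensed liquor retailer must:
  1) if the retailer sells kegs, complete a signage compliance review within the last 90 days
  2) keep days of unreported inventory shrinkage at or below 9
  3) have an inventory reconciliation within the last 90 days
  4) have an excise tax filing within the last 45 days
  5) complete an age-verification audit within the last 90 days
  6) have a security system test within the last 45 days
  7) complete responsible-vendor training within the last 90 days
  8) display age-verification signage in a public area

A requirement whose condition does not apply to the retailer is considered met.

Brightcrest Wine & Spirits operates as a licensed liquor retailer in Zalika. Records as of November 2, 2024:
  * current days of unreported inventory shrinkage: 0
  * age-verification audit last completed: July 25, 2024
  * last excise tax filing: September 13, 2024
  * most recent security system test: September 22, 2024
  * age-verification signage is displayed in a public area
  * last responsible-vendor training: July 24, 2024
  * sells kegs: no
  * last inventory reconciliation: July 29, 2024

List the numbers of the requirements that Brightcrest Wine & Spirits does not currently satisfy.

1. condition 'sells kegs' does not hold → requirement n/a → met
2. days of unreported inventory shrinkage 0 ≤ 9 → met
3. inventory reconciliation 96 days ago vs limit 90 → not met
4. excise tax filing 50 days ago vs limit 45 → not met
5. age-verification audit 100 days ago vs limit 90 → not met
6. security system test 41 days ago vs limit 45 → met
7. responsible-vendor training 101 days ago vs limit 90 → not met
8. age-verification signage present → met
Not met: 3, 4, 5, 7

3, 4, 5, 7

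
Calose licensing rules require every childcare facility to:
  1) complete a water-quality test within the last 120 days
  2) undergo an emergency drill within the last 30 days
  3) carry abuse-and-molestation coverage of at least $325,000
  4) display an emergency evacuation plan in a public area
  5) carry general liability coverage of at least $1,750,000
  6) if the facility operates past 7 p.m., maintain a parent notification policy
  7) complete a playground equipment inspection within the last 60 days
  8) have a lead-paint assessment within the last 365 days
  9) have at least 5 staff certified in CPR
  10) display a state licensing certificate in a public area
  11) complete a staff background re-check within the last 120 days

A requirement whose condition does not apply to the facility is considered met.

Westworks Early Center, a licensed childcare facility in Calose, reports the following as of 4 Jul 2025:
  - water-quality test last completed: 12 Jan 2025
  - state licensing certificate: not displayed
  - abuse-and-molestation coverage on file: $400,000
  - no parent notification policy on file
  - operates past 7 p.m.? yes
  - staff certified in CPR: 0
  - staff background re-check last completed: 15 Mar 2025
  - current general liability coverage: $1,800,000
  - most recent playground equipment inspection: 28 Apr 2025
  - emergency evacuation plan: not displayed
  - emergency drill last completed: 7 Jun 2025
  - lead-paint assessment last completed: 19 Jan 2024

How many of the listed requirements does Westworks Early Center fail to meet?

1. water-quality test 173 days ago vs limit 120 → not met
2. emergency drill 27 days ago vs limit 30 → met
3. abuse-and-molestation coverage $400,000 ≥ $325,000 → met
4. emergency evacuation plan absent → not met
5. general liability coverage $1,800,000 ≥ $1,750,000 → met
6. condition 'operates past 7 p.m.' holds; parent notification policy absent → not met
7. playground equipment inspection 67 days ago vs limit 60 → not met
8. lead-paint assessment 532 days ago vs limit 365 → not met
9. staff certified in CPR 0 < 5 → not met
10. state licensing certificate absent → not met
11. staff background re-check 111 days ago vs limit 120 → met
Not met: 7 of 11

7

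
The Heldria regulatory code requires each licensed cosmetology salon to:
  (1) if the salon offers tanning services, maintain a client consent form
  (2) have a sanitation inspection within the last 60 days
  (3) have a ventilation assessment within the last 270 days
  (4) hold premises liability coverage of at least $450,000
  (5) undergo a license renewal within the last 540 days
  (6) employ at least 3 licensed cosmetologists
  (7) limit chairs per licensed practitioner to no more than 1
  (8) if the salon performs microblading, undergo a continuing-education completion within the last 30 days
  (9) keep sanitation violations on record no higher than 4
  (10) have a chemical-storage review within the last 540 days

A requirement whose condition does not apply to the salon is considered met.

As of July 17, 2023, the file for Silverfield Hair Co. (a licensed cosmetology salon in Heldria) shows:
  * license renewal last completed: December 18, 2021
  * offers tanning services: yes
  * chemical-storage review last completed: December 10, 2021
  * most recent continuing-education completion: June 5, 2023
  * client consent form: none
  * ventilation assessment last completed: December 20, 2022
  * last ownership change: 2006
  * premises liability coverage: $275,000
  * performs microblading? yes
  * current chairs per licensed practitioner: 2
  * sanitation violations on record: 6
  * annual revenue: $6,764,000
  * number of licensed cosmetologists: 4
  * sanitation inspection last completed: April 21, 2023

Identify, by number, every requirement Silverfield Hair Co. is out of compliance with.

1, 2, 4, 5, 7, 8, 9, 10

1. condition 'offers tanning services' holds; client consent form absent → not met
2. sanitation inspection 87 days ago vs limit 60 → not met
3. ventilation assessment 209 days ago vs limit 270 → met
4. premises liability coverage $275,000 < $450,000 → not met
5. license renewal 576 days ago vs limit 540 → not met
6. licensed cosmetologists 4 ≥ 3 → met
7. chairs per licensed practitioner 2 > 1 → not met
8. condition 'performs microblading' holds; continuing-education completion 42 days ago vs limit 30 → not met
9. sanitation violations on record 6 > 4 → not met
10. chemical-storage review 584 days ago vs limit 540 → not met
Not met: 1, 2, 4, 5, 7, 8, 9, 10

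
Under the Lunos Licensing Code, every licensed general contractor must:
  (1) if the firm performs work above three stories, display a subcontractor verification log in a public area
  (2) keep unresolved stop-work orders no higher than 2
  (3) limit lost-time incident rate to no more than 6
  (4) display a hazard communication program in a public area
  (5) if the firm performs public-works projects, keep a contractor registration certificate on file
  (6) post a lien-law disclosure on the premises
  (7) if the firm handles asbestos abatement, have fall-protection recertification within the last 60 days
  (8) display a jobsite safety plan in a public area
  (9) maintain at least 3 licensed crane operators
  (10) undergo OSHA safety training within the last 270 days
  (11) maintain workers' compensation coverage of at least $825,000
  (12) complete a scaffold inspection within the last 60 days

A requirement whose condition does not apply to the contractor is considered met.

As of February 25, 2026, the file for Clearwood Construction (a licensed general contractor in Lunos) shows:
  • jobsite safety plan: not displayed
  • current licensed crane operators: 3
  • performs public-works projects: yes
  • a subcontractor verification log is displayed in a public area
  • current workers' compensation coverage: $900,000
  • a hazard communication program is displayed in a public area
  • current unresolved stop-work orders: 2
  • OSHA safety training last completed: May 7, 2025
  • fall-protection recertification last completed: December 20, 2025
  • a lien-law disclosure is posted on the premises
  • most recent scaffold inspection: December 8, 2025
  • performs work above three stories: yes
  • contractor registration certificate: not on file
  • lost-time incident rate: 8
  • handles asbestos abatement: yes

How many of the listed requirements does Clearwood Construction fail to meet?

6

1. condition 'performs work above three stories' holds; subcontractor verification log present → met
2. unresolved stop-work orders 2 ≤ 2 → met
3. lost-time incident rate 8 > 6 → not met
4. hazard communication program present → met
5. condition 'performs public-works projects' holds; contractor registration certificate absent → not met
6. lien-law disclosure present → met
7. condition 'handles asbestos abatement' holds; fall-protection recertification 67 days ago vs limit 60 → not met
8. jobsite safety plan absent → not met
9. licensed crane operators 3 ≥ 3 → met
10. OSHA safety training 294 days ago vs limit 270 → not met
11. workers' compensation coverage $900,000 ≥ $825,000 → met
12. scaffold inspection 79 days ago vs limit 60 → not met
Not met: 6 of 12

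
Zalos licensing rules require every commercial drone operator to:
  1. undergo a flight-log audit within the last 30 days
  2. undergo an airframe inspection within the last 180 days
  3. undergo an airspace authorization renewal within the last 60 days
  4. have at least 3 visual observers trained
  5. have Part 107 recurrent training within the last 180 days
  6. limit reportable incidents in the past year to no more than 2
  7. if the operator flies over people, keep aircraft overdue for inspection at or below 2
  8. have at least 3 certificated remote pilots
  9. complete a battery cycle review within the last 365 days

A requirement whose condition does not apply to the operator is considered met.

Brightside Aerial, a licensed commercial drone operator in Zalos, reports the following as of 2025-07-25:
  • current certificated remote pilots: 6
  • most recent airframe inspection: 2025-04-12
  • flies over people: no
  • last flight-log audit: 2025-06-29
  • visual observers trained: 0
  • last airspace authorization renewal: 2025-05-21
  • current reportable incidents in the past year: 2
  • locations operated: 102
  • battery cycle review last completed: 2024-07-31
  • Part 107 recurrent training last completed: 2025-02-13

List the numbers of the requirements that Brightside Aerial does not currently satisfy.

3, 4

1. flight-log audit 26 days ago vs limit 30 → met
2. airframe inspection 104 days ago vs limit 180 → met
3. airspace authorization renewal 65 days ago vs limit 60 → not met
4. visual observers trained 0 < 3 → not met
5. Part 107 recurrent training 162 days ago vs limit 180 → met
6. reportable incidents in the past year 2 ≤ 2 → met
7. condition 'flies over people' does not hold → requirement n/a → met
8. certificated remote pilots 6 ≥ 3 → met
9. battery cycle review 359 days ago vs limit 365 → met
Not met: 3, 4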